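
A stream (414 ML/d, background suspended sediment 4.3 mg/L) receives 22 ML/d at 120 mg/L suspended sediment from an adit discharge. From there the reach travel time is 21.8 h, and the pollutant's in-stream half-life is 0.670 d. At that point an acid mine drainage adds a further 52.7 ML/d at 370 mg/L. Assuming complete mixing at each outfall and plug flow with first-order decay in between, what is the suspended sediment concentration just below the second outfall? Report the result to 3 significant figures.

Flow-weighted average: C = (414.0·4.300 + 22.00·120.0) / 436.0 = 4420/436.0 = 10.14 mg/L; combined flow 436.0 ML/d.
Half-life 0.670 d → k = ln 2 / 0.670 = 1.035 d⁻¹.
Decay over the reach: 10.14·exp(−kt) = 10.14·0.3907 = 3.961 mg/L.
At the second outfall, C = (436.0·3.961 + 52.70·370.0) / (436.0 + 52.70) = 43.43 mg/L.

43.4 mg/L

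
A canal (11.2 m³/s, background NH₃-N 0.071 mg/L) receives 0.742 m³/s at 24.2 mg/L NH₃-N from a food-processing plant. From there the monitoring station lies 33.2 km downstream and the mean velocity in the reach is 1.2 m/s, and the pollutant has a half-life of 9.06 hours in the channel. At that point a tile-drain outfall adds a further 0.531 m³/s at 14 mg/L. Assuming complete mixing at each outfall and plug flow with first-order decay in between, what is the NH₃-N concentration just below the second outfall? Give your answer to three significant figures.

Conservation of mass: C = (11.20·0.07100 + 0.7420·24.20) / 11.94 = 18.75/11.94 = 1.570 mg/L; combined flow 11.94 m³/s.
Travel time t = 33.2·1000 / 1.2 = 27670 s = 7.685 h.
Half-life 9.06 h → k = ln 2 / 9.06 = 0.07651 h⁻¹ = 1.836 d⁻¹.
Applying C = C₀e^(−kt): 1.570 × 0.5555 = 0.8722 mg/L.
Second outfall: C = (11.94·0.8722 + 0.5310·14.00)/12.47 = 1.431 mg/L.

1.43 mg/L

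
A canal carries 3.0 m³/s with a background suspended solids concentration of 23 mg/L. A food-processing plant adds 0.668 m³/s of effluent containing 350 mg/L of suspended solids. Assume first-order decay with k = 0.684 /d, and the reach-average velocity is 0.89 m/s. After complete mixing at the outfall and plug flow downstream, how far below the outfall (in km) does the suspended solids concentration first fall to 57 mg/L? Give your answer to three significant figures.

41.6 km

Conservation of mass: C = (3.000·23.00 + 0.6680·350.0) / 3.668 = 302.8/3.668 = 82.55 mg/L.
Set 82.55·exp(−k·t) = 57 → t = ln(82.55/57)/k = 46780 s = 13.00 h.
Distance = v·t = 0.89·46780 = 41640 m = 41.64 km.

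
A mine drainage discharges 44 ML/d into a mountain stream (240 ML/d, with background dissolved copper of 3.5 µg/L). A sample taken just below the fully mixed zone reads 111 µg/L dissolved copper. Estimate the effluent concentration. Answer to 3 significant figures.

Mass balance: 240.0·3.500 + 44.00·Cₑ = 284.0·111.0
→ Cₑ = (284.0·111.0 − 240.0·3.500) / 44.00 = 697.4 µg/L.

697 µg/L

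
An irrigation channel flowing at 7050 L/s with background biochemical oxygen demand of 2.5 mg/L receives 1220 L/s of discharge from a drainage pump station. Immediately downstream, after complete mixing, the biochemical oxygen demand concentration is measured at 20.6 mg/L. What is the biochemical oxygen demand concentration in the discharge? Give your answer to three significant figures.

125 mg/L

Mass balance: 7050·2.500 + 1220·Cₑ = 8270·20.60
→ Cₑ = (8270·20.60 − 7050·2.500) / 1220 = 125.2 mg/L.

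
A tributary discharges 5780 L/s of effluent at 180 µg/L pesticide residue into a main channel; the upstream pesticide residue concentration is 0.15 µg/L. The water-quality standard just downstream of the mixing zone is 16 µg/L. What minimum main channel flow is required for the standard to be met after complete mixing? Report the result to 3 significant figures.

Set C_mix = 16: (Q·0.1500 + 5780·180.0) / (Q + 5780) = 16
→ Q = 5780·(180.0 − 16)/(16 − 0.1500) = 59810 L/s.

59800 L/s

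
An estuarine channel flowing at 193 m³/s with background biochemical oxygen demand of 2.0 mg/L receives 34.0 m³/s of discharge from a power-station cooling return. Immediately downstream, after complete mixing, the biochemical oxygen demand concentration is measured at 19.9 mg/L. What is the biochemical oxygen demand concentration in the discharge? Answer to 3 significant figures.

122 mg/L

Mass balance: 193.0·2.000 + 34.00·Cₑ = 227.0·19.90
→ Cₑ = (227.0·19.90 − 193.0·2.000) / 34.00 = 121.5 mg/L.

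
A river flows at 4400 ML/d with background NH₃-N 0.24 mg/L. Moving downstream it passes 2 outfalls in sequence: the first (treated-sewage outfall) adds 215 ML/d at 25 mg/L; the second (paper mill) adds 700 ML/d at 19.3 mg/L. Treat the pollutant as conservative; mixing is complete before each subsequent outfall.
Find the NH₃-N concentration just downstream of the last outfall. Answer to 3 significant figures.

3.75 mg/L

Below outfall 1: Q → 4615 ML/d, C = (4400·0.2400 + 215.0·25.00)/4615 = 1.393 mg/L.
Below outfall 2: Q → 5315 ML/d, C = (4615·1.393 + 700.0·19.30)/5315 = 3.752 mg/L.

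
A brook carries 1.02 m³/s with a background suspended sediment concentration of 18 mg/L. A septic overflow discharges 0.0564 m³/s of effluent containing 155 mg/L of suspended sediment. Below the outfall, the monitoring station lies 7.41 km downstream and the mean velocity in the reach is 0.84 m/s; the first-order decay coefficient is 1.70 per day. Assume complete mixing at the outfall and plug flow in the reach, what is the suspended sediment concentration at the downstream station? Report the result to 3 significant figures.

21.2 mg/L

After mixing, C = (1.020·18.00 + 0.05640·155.0) / 1.076 = 27.10/1.076 = 25.18 mg/L.
Travel time t = 7.41·1000 / 0.84 = 8821 s = 2.450 h.
First-order decay: C = 25.18·exp(−k·t) = 25.18·0.8407 = 21.17 mg/L.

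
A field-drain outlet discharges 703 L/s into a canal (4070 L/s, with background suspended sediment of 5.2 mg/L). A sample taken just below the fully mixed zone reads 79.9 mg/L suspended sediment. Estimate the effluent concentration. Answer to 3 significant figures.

Mass balance: 4070·5.200 + 703.0·Cₑ = 4773·79.90
→ Cₑ = (4773·79.90 − 4070·5.200) / 703.0 = 512.4 mg/L.

512 mg/L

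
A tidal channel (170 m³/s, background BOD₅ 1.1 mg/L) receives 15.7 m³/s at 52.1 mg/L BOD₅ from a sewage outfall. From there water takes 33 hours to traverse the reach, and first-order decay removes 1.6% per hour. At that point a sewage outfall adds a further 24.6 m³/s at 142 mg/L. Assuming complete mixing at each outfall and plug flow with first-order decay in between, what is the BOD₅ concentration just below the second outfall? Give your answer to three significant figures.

Mass balance: C = (170.0·1.100 + 15.70·52.10) / 185.7 = 1005/185.7 = 5.412 mg/L; combined flow 185.7 m³/s.
1.6%/h lost → k = −ln(1 − 0.016) = 0.01613 h⁻¹.
Applying C = C₀e^(−kt): 5.412 × 0.5873 = 3.178 mg/L.
At the second outfall, C = (185.7·3.178 + 24.60·142.0) / (185.7 + 24.60) = 19.42 mg/L.

19.4 mg/L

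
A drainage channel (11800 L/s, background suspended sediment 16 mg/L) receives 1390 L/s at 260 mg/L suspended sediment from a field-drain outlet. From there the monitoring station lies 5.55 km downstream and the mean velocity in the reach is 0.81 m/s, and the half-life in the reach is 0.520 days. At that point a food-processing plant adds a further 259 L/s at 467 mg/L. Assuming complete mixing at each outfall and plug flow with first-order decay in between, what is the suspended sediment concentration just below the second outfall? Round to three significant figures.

Flow-weighted average: C = (11800·16.00 + 1390·260.0) / 13190 = 550200/13190 = 41.71 mg/L; combined flow 13190 L/s.
Travel time t = 5.55·1000 / 0.81 = 6852 s = 1.903 h.
Half-life 0.520 d → k = ln 2 / 0.520 = 1.333 d⁻¹.
Applying C = C₀e^(−kt): 41.71 × 0.8997 = 37.53 mg/L.
Second outfall: C = (13190·37.53 + 259.0·467.0)/13450 = 45.80 mg/L.

45.8 mg/L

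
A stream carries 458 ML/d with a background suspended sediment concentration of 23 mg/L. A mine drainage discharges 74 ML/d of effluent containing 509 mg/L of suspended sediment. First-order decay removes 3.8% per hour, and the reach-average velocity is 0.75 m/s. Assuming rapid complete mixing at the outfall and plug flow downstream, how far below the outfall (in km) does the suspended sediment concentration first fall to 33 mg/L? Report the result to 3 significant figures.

70.4 km

Flow-weighted average: C = (458.0·23.00 + 74.00·509.0) / 532.0 = 48200/532.0 = 90.60 mg/L.
3.8%/h lost → k = −ln(1 − 0.038) = 0.03874 h⁻¹.
Set 90.60·exp(−k·t) = 33 → t = ln(90.60/33)/k = 93850 s = 26.07 h.
Distance = v·t = 0.75·93850 = 70390 m = 70.39 km.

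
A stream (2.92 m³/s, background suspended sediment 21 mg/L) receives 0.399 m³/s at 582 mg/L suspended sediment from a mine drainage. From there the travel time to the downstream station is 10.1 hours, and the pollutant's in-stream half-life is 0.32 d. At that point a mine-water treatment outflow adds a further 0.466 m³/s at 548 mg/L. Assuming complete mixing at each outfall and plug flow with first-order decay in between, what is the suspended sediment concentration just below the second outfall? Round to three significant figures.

Mixed concentration C = ΣQC/ΣQ = (2.920·21.00 + 0.3990·582.0) / 3.319 = 293.5/3.319 = 88.44 mg/L; combined flow 3.319 m³/s.
Half-life 0.32 d → k = ln 2 / 0.32 = 2.166 d⁻¹.
Decay over the reach: 88.44·exp(−kt) = 88.44·0.4019 = 35.54 mg/L.
Second outfall: C = (3.319·35.54 + 0.4660·548.0)/3.785 = 98.64 mg/L.

98.6 mg/L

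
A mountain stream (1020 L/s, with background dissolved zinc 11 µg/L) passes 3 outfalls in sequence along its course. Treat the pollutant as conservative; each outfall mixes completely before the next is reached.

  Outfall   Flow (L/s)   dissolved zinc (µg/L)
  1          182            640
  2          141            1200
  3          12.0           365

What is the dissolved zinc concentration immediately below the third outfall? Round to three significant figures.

222 µg/L

Outfall 1: combined Q = 1202 L/s; C = (1020·11.00 + 182.0·640.0)/1202 = 106.2 µg/L.
Outfall 2: combined Q = 1343 L/s; C = (1202·106.2 + 141.0·1200)/1343 = 221.1 µg/L.
Outfall 3: combined Q = 1355 L/s; C = (1343·221.1 + 12.00·365.0)/1355 = 222.3 µg/L.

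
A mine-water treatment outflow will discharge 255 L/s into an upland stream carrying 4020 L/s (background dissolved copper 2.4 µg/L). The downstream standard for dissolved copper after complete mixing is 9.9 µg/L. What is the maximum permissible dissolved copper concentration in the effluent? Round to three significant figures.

At the limit, (Qr·Cr + Qe·Cₑ)/(Qr + Qe) = 9.9:
Cₑ = (4275·9.9 − 4020·2.400) / 255.0 = 128.1 µg/L.

128 µg/L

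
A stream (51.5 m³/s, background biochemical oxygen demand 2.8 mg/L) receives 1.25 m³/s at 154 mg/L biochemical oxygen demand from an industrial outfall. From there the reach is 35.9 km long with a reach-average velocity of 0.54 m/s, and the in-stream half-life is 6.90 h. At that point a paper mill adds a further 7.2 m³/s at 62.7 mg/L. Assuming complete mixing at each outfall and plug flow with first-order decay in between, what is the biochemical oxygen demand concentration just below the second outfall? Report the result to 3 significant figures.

8.41 mg/L

Mass balance: C = (51.50·2.800 + 1.250·154.0) / 52.75 = 336.7/52.75 = 6.383 mg/L; combined flow 52.75 m³/s.
Travel time t = 35.9·1000 / 0.54 = 66480 s = 18.47 h.
Half-life 6.90 h → k = ln 2 / 6.90 = 0.1005 h⁻¹ = 2.411 d⁻¹.
Decay over the reach: 6.383·exp(−kt) = 6.383·0.1564 = 0.9985 mg/L.
Second outfall: C = (52.75·0.9985 + 7.200·62.70)/59.95 = 8.409 mg/L.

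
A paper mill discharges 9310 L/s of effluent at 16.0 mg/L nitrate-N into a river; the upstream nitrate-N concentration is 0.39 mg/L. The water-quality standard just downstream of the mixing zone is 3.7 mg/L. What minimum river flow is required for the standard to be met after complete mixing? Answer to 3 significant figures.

Set C_mix = 3.7: (Q·0.3900 + 9310·16.00) / (Q + 9310) = 3.7
→ Q = 9310·(16.00 − 3.7)/(3.7 − 0.3900) = 34600 L/s.

34600 L/s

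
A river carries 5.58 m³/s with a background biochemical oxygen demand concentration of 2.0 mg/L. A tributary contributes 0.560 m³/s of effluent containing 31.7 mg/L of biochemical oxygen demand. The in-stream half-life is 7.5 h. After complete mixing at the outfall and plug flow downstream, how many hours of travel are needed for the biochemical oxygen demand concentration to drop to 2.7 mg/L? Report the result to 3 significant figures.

6.02 h

Mixed concentration C = ΣQC/ΣQ = (5.580·2.000 + 0.5600·31.70) / 6.140 = 28.91/6.140 = 4.709 mg/L.
Half-life 7.5 h → k = ln 2 / 7.5 = 0.09242 h⁻¹ = 2.218 d⁻¹.
4.709·exp(−k·t) = 2.7 → t = ln(4.709/2.7)/k = 21660 s = 6.018 h.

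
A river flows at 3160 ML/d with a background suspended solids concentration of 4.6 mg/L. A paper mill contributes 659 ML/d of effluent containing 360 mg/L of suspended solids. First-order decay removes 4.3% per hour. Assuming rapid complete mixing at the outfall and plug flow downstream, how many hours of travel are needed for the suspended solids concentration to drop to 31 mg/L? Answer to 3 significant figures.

After mixing, C = (3160·4.600 + 659.0·360.0) / 3819 = 251800/3819 = 65.93 mg/L.
4.3%/h lost → k = −ln(1 − 0.043) = 0.04395 h⁻¹.
65.93·exp(−k·t) = 31 → t = ln(65.93/31)/k = 61800 s = 17.17 h.

17.2 h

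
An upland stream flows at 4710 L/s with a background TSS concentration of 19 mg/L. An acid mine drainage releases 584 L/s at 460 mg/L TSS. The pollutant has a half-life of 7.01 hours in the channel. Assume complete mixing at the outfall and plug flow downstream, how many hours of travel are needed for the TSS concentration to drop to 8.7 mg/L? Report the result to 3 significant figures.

Conservation of mass: C = (4710·19.00 + 584.0·460.0) / 5294 = 358100/5294 = 67.65 mg/L.
Half-life 7.01 h → k = ln 2 / 7.01 = 0.09888 h⁻¹ = 2.373 d⁻¹.
67.65·exp(−k·t) = 8.7 → t = ln(67.65/8.7)/k = 74670 s = 20.74 h.

20.7 h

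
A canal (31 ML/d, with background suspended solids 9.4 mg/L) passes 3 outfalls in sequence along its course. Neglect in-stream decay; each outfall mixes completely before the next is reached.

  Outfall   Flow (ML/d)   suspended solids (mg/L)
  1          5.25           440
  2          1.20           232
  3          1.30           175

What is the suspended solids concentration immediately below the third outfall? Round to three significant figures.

Outfall 1: combined Q = 36.25 ML/d; C = (31.00·9.400 + 5.250·440.0)/36.25 = 71.76 mg/L.
Outfall 2: combined Q = 37.45 ML/d; C = (36.25·71.76 + 1.200·232.0)/37.45 = 76.90 mg/L.
Outfall 3: combined Q = 38.75 ML/d; C = (37.45·76.90 + 1.300·175.0)/38.75 = 80.19 mg/L.

80.2 mg/L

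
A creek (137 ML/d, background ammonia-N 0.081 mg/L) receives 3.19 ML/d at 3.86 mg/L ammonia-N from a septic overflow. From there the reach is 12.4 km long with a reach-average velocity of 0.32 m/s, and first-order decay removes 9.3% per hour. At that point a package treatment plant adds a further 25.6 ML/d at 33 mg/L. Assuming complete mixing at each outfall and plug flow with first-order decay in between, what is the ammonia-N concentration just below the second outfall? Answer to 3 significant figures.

Flow-weighted average: C = (137.0·0.08100 + 3.190·3.860) / 140.2 = 23.41/140.2 = 0.1670 mg/L; combined flow 140.2 ML/d.
Travel time t = 12.4·1000 / 0.32 = 38750 s = 10.76 h.
9.3%/h lost → k = −ln(1 − 0.093) = 0.09761 h⁻¹.
Applying C = C₀e^(−kt): 0.1670 × 0.3497 = 0.05840 mg/L.
Second outfall: C = (140.2·0.05840 + 25.60·33.00)/165.8 = 5.145 mg/L.

5.14 mg/L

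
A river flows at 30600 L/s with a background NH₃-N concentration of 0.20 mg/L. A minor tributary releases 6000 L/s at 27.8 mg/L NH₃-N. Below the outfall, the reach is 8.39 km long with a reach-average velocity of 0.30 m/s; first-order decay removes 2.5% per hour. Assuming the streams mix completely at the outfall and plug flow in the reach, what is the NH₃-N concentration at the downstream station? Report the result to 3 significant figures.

3.88 mg/L

Flow-weighted average: C = (30600·0.2000 + 6000·27.80) / 36600 = 172900/36600 = 4.725 mg/L.
Travel time t = 8.39·1000 / 0.30 = 27970 s = 7.769 h.
2.5%/h lost → k = −ln(1 − 0.025) = 0.02532 h⁻¹.
First-order decay: C = 4.725·exp(−k·t) = 4.725·0.8215 = 3.881 mg/L.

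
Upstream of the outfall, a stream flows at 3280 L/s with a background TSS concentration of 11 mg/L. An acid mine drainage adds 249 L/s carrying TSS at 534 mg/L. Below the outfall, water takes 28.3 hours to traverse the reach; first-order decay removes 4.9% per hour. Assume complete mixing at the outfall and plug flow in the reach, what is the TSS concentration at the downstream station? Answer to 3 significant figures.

11.6 mg/L

Mixed concentration C = ΣQC/ΣQ = (3280·11.00 + 249.0·534.0) / 3529 = 169000/3529 = 47.90 mg/L.
4.9%/h lost → k = −ln(1 − 0.049) = 0.05024 h⁻¹.
After decay, C = 47.90 × e^(−kt) = 47.90 × 0.2413 = 11.56 mg/L.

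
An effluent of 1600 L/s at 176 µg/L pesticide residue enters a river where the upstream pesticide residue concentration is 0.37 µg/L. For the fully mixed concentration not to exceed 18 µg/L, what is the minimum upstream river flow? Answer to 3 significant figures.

14300 L/s

Set C_mix = 18: (Q·0.3700 + 1600·176.0) / (Q + 1600) = 18
→ Q = 1600·(176.0 − 18)/(18 − 0.3700) = 14340 L/s.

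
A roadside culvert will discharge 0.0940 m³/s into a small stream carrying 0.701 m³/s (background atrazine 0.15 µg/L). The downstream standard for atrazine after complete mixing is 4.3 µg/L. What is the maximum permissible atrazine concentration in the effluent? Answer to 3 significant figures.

35.2 µg/L

At the limit, (Qr·Cr + Qe·Cₑ)/(Qr + Qe) = 4.3:
Cₑ = (0.7950·4.3 − 0.7010·0.1500) / 0.09400 = 35.25 µg/L.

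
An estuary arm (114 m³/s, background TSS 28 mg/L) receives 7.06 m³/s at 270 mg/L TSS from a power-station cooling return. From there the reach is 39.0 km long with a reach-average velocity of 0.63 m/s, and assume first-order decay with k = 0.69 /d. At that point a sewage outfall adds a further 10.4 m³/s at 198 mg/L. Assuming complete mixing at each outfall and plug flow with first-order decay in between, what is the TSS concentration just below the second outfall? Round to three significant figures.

39.3 mg/L

After mixing, C = (114.0·28.00 + 7.060·270.0) / 121.1 = 5098/121.1 = 42.11 mg/L; combined flow 121.1 m³/s.
Travel time t = 39.0·1000 / 0.63 = 61900 s = 17.20 h.
First-order decay: C = 42.11·exp(−k·t) = 42.11·0.6099 = 25.69 mg/L.
At the second outfall, C = (121.1·25.69 + 10.40·198.0) / (121.1 + 10.40) = 39.32 mg/L.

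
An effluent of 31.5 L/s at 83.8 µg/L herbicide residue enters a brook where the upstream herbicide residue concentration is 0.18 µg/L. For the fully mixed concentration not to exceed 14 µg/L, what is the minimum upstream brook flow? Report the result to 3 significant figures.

Set C_mix = 14: (Q·0.1800 + 31.50·83.80) / (Q + 31.50) = 14
→ Q = 31.50·(83.80 − 14)/(14 − 0.1800) = 159.1 L/s.

159 L/s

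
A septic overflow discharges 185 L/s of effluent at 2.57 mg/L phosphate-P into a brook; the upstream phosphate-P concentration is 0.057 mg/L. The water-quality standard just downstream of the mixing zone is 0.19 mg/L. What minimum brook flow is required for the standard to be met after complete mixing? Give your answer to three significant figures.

Set C_mix = 0.19: (Q·0.05700 + 185.0·2.570) / (Q + 185.0) = 0.19
→ Q = 185.0·(2.570 − 0.19)/(0.19 − 0.05700) = 3311 L/s.

3310 L/s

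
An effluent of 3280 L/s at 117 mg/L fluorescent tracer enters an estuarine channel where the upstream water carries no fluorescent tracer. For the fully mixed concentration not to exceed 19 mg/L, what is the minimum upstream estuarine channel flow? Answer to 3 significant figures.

16900 L/s

Set C_mix = 19: (Q·0 + 3280·117.0) / (Q + 3280) = 19
→ Q = 3280·(117.0 − 19)/(19 − 0) = 16920 L/s.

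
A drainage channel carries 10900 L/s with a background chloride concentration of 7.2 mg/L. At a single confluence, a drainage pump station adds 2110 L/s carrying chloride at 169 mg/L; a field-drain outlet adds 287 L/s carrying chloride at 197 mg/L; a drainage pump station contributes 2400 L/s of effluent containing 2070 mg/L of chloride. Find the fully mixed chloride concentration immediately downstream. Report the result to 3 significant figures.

Conservation of mass: C = (10900·7.200 + 2110·169.0 + 287.0·197.0 + 2400·2070) / 15700 = 5460000/15700 = 347.8 mg/L.

348 mg/L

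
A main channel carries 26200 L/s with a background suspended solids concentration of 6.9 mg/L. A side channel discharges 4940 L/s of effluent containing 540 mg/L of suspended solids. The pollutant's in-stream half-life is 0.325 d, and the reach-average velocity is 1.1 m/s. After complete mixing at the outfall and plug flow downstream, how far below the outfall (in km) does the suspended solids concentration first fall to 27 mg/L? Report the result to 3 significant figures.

Conservation of mass: C = (26200·6.900 + 4940·540.0) / 31140 = 2848000/31140 = 91.47 mg/L.
Half-life 0.325 d → k = ln 2 / 0.325 = 2.133 d⁻¹.
Set 91.47·exp(−k·t) = 27 → t = ln(91.47/27)/k = 49430 s = 13.73 h.
Distance = v·t = 1.1·49430 = 54370 m = 54.37 km.

54.4 km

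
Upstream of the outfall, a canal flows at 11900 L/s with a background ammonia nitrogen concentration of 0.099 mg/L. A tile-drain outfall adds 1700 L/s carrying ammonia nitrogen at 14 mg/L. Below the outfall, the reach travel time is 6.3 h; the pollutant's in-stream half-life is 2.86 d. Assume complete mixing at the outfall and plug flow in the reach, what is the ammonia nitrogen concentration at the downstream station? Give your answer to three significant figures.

1.72 mg/L

Conservation of mass: C = (11900·0.09900 + 1700·14.00) / 13600 = 24980/13600 = 1.837 mg/L.
Half-life 2.86 d → k = ln 2 / 2.86 = 0.2424 d⁻¹.
First-order decay: C = 1.837·exp(−k·t) = 1.837·0.9384 = 1.723 mg/L.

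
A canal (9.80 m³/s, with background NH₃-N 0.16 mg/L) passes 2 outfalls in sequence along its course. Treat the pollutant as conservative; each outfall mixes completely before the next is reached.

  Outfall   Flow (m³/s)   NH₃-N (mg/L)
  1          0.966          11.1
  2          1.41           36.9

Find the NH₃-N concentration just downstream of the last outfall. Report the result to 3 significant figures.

Below outfall 1: Q → 10.77 m³/s, C = (9.800·0.1600 + 0.9660·11.10)/10.77 = 1.142 mg/L.
Below outfall 2: Q → 12.18 m³/s, C = (10.77·1.142 + 1.410·36.90)/12.18 = 5.282 mg/L.

5.28 mg/L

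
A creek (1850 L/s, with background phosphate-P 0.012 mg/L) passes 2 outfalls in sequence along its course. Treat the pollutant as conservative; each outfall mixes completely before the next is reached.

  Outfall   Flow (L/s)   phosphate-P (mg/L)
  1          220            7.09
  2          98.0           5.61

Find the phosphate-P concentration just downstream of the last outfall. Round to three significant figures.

After outfall 1: Q = 1850 + 220.0 = 2070 L/s; C = (1850·0.01200 + 220.0·7.090)/2070 = 0.7643 mg/L.
After outfall 2: Q = 2070 + 98.00 = 2168 L/s; C = (2070·0.7643 + 98.00·5.610)/2168 = 0.9833 mg/L.

0.983 mg/L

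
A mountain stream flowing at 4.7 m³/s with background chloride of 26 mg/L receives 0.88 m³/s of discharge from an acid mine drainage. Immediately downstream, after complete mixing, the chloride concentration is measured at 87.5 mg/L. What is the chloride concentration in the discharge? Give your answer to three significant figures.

Mass balance: 4.700·26.00 + 0.8800·Cₑ = 5.580·87.50
→ Cₑ = (5.580·87.50 − 4.700·26.00) / 0.8800 = 416.0 mg/L.

416 mg/L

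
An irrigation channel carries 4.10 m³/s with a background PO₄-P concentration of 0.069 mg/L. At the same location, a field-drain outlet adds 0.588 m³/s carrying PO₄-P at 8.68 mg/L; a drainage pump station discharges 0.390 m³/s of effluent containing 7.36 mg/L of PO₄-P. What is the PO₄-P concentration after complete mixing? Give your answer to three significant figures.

After mixing, C = (4.100·0.06900 + 0.5880·8.680 + 0.3900·7.360) / 5.078 = 8.257/5.078 = 1.626 mg/L.

1.63 mg/L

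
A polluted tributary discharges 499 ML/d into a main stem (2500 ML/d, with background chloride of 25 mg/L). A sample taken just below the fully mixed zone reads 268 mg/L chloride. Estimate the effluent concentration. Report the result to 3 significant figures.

1490 mg/L

Mass balance: 2500·25.00 + 499.0·Cₑ = 2999·268.0
→ Cₑ = (2999·268.0 − 2500·25.00) / 499.0 = 1485 mg/L.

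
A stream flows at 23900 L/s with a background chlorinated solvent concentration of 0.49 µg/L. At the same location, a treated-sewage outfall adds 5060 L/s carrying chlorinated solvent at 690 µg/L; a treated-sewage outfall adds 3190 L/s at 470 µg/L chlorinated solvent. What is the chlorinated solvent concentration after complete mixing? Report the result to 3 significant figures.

Flow-weighted average: C = (23900·0.4900 + 5060·690.0 + 3190·470.0) / 32150 = 5002000/32150 = 155.6 µg/L.

156 µg/L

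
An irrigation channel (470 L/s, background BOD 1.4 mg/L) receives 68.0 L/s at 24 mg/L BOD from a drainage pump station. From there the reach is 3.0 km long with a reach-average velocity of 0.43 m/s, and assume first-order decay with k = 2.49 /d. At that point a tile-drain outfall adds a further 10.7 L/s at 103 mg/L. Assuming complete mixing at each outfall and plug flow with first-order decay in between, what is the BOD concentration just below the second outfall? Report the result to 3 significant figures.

5.42 mg/L

Conservation of mass: C = (470.0·1.400 + 68.00·24.00) / 538.0 = 2290/538.0 = 4.257 mg/L; combined flow 538.0 L/s.
Travel time t = 3.0·1000 / 0.43 = 6977 s = 1.938 h.
After decay, C = 4.257 × e^(−kt) = 4.257 × 0.8179 = 3.481 mg/L.
Second outfall: C = (538.0·3.481 + 10.70·103.0)/548.7 = 5.422 mg/L.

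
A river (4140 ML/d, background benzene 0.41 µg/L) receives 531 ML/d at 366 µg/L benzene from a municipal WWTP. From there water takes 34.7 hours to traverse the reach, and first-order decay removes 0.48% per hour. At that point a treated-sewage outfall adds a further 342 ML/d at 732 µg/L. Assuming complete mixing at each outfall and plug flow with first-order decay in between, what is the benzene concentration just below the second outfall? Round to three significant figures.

83.0 µg/L

Mass balance: C = (4140·0.4100 + 531.0·366.0) / 4671 = 196000/4671 = 41.97 µg/L; combined flow 4671 ML/d.
0.48%/h lost → k = −ln(1 − 0.0048) = 0.004812 h⁻¹.
Applying C = C₀e^(−kt): 41.97 × 0.8462 = 35.52 µg/L.
At the second outfall, C = (4671·35.52 + 342.0·732.0) / (4671 + 342.0) = 83.03 µg/L.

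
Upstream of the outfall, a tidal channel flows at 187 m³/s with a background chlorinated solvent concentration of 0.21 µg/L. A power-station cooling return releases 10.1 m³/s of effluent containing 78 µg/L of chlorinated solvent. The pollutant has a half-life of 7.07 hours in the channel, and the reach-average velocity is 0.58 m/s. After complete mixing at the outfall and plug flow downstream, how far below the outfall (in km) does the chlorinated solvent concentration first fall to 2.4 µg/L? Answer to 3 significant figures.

Conservation of mass: C = (187.0·0.2100 + 10.10·78.00) / 197.1 = 827.1/197.1 = 4.196 µg/L.
Half-life 7.07 h → k = ln 2 / 7.07 = 0.09804 h⁻¹ = 2.353 d⁻¹.
Set 4.196·exp(−k·t) = 2.4 → t = ln(4.196/2.4)/k = 20520 s = 5.699 h.
Distance = v·t = 0.58·20520 = 11900 m = 11.90 km.

11.9 km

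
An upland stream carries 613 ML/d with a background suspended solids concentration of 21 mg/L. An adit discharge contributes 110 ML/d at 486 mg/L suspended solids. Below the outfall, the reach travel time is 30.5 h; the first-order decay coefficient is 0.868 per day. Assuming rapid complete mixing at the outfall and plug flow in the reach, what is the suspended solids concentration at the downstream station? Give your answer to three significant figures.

30.4 mg/L

After mixing, C = (613.0·21.00 + 110.0·486.0) / 723.0 = 66330/723.0 = 91.75 mg/L.
Applying C = C₀e^(−kt): 91.75 × 0.3318 = 30.45 mg/L.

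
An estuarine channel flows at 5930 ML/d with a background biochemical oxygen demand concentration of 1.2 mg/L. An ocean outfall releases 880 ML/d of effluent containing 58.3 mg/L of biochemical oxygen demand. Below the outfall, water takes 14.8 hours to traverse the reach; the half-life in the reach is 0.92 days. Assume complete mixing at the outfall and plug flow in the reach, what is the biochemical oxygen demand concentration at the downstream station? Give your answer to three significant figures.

Mixed concentration C = ΣQC/ΣQ = (5930·1.200 + 880.0·58.30) / 6810 = 58420/6810 = 8.579 mg/L.
Half-life 0.92 d → k = ln 2 / 0.92 = 0.7534 d⁻¹.
Applying C = C₀e^(−kt): 8.579 × 0.6284 = 5.391 mg/L.

5.39 mg/L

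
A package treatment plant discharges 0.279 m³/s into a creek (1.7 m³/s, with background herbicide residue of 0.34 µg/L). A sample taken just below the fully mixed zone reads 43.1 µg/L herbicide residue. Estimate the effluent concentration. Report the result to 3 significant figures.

304 µg/L

Mass balance: 1.700·0.3400 + 0.2790·Cₑ = 1.979·43.10
→ Cₑ = (1.979·43.10 − 1.700·0.3400) / 0.2790 = 303.6 µg/L.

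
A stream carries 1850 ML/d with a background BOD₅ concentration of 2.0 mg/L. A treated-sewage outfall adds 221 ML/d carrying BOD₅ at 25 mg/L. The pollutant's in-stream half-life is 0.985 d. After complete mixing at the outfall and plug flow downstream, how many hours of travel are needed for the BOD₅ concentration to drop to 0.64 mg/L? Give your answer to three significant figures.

66.2 h

After mixing, C = (1850·2.000 + 221.0·25.00) / 2071 = 9225/2071 = 4.454 mg/L.
Half-life 0.985 d → k = ln 2 / 0.985 = 0.7037 d⁻¹.
4.454·exp(−k·t) = 0.64 → t = ln(4.454/0.64)/k = 238200 s = 66.17 h.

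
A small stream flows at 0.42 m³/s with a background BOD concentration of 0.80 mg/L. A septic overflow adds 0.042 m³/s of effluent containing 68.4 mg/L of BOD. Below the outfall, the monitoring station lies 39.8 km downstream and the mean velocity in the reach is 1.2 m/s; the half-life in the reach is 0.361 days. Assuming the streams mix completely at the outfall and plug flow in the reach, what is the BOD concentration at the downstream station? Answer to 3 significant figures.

3.32 mg/L

After mixing, C = (0.4200·0.8000 + 0.04200·68.40) / 0.4620 = 3.209/0.4620 = 6.945 mg/L.
Travel time t = 39.8·1000 / 1.2 = 33170 s = 9.213 h.
Half-life 0.361 d → k = ln 2 / 0.361 = 1.920 d⁻¹.
Decay over the reach: 6.945·exp(−kt) = 6.945·0.4785 = 3.324 mg/L.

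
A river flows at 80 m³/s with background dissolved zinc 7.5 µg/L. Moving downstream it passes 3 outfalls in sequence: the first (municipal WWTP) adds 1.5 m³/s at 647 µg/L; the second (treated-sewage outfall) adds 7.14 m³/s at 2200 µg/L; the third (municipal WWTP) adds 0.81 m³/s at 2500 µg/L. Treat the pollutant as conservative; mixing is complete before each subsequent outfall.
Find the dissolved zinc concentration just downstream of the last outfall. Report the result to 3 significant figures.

216 µg/L

Outfall 1: combined Q = 81.50 m³/s; C = (80.00·7.500 + 1.500·647.0)/81.50 = 19.27 µg/L.
Outfall 2: combined Q = 88.64 m³/s; C = (81.50·19.27 + 7.140·2200)/88.64 = 194.9 µg/L.
Outfall 3: combined Q = 89.45 m³/s; C = (88.64·194.9 + 0.8100·2500)/89.45 = 215.8 µg/L.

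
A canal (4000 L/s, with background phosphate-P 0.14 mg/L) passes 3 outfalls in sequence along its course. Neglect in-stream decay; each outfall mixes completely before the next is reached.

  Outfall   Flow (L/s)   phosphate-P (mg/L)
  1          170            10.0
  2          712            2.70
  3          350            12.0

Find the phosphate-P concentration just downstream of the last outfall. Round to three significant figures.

1.60 mg/L

Below outfall 1: Q → 4170 L/s, C = (4000·0.1400 + 170.0·10.00)/4170 = 0.5420 mg/L.
Below outfall 2: Q → 4882 L/s, C = (4170·0.5420 + 712.0·2.700)/4882 = 0.8567 mg/L.
Below outfall 3: Q → 5232 L/s, C = (4882·0.8567 + 350.0·12.00)/5232 = 1.602 mg/L.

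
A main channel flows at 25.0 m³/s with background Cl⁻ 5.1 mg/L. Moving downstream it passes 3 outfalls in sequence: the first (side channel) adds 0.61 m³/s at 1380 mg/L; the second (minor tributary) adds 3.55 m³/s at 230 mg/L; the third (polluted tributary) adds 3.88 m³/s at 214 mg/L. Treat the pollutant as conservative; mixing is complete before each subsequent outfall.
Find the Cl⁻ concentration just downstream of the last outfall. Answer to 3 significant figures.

79.2 mg/L

Below outfall 1: Q → 25.61 m³/s, C = (25.00·5.100 + 0.6100·1380)/25.61 = 37.85 mg/L.
Below outfall 2: Q → 29.16 m³/s, C = (25.61·37.85 + 3.550·230.0)/29.16 = 61.24 mg/L.
Below outfall 3: Q → 33.04 m³/s, C = (29.16·61.24 + 3.880·214.0)/33.04 = 79.18 mg/L.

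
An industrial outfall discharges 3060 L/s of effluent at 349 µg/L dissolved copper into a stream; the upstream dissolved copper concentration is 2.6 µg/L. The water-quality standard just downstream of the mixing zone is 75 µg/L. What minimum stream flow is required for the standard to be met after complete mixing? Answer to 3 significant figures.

Set C_mix = 75: (Q·2.600 + 3060·349.0) / (Q + 3060) = 75
→ Q = 3060·(349.0 − 75)/(75 − 2.600) = 11580 L/s.

11600 L/s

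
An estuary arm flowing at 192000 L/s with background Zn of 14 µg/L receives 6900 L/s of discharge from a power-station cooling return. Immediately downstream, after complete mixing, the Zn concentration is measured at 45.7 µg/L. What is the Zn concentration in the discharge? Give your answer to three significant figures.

Mass balance: 192000·14.00 + 6900·Cₑ = 198900·45.70
→ Cₑ = (198900·45.70 − 192000·14.00) / 6900 = 927.8 µg/L.

928 µg/L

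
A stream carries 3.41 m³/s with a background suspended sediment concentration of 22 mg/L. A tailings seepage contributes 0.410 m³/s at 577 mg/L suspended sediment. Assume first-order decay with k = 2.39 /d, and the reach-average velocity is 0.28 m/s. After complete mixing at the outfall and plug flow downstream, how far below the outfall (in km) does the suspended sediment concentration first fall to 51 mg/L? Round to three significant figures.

Mass balance: C = (3.410·22.00 + 0.4100·577.0) / 3.820 = 311.6/3.820 = 81.57 mg/L.
Set 81.57·exp(−k·t) = 51 → t = ln(81.57/51)/k = 16980 s = 4.716 h.
Distance = v·t = 0.28·16980 = 4753 m = 4.753 km.

4.75 km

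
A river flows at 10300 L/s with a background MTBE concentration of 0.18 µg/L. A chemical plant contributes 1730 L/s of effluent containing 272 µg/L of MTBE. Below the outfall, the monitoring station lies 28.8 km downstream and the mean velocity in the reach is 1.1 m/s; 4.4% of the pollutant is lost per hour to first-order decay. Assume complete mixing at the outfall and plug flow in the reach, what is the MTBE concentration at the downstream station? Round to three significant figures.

28.3 µg/L

Mass balance: C = (10300·0.1800 + 1730·272.0) / 12030 = 472400/12030 = 39.27 µg/L.
Travel time t = 28.8·1000 / 1.1 = 26180 s = 7.273 h.
4.4%/h lost → k = −ln(1 − 0.044) = 0.04500 h⁻¹.
First-order decay: C = 39.27·exp(−k·t) = 39.27·0.7209 = 28.31 µg/L.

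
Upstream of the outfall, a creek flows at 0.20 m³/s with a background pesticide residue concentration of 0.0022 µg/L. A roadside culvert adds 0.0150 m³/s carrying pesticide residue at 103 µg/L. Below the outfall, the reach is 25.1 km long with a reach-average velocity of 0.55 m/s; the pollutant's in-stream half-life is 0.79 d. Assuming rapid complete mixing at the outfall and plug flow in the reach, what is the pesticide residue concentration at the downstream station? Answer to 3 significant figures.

4.52 µg/L

Flow-weighted average: C = (0.2000·0.002200 + 0.01500·103.0) / 0.2150 = 1.545/0.2150 = 7.188 µg/L.
Travel time t = 25.1·1000 / 0.55 = 45640 s = 12.68 h.
Half-life 0.79 d → k = ln 2 / 0.79 = 0.8774 d⁻¹.
After decay, C = 7.188 × e^(−kt) = 7.188 × 0.6291 = 4.522 µg/L.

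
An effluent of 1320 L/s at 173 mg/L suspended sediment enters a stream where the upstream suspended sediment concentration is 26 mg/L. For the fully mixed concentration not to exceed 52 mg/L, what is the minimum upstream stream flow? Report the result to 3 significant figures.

Set C_mix = 52: (Q·26.00 + 1320·173.0) / (Q + 1320) = 52
→ Q = 1320·(173.0 − 52)/(52 − 26.00) = 6143 L/s.

6140 L/s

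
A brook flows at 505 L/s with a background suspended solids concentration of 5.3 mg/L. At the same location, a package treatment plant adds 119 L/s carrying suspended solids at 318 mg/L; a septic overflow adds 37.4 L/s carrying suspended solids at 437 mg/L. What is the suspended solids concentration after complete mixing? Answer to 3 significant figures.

86.0 mg/L

Conservation of mass: C = (505.0·5.300 + 119.0·318.0 + 37.40·437.0) / 661.4 = 56860/661.4 = 85.97 mg/L.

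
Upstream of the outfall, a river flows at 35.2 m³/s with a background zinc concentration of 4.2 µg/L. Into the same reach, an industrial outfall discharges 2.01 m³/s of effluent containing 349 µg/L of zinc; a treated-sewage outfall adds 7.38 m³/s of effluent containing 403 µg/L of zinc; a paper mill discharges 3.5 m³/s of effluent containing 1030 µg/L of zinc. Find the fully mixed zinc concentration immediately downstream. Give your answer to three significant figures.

Mass balance: C = (35.20·4.200 + 2.010·349.0 + 7.380·403.0 + 3.500·1030) / 48.09 = 7428/48.09 = 154.5 µg/L.

154 µg/L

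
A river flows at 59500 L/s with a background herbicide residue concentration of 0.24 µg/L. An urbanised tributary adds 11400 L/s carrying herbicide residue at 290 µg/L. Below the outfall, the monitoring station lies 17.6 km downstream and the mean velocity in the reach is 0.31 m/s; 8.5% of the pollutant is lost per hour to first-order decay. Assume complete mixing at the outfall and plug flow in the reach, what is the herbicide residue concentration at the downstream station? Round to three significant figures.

11.5 µg/L

After mixing, C = (59500·0.2400 + 11400·290.0) / 70900 = 3320000/70900 = 46.83 µg/L.
Travel time t = 17.6·1000 / 0.31 = 56770 s = 15.77 h.
8.5%/h lost → k = −ln(1 − 0.085) = 0.08883 h⁻¹.
First-order decay: C = 46.83·exp(−k·t) = 46.83·0.2464 = 11.54 µg/L.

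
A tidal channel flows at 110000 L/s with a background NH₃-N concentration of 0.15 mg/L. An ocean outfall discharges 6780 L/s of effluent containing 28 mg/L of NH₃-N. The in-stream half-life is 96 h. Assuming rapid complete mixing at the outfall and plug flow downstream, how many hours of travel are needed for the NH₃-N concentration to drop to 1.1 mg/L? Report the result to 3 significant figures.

Mass balance: C = (110000·0.1500 + 6780·28.00) / 116800 = 206300/116800 = 1.767 mg/L.
Half-life 96 h → k = ln 2 / 96 = 0.007220 h⁻¹ = 0.1733 d⁻¹.
1.767·exp(−k·t) = 1.1 → t = ln(1.767/1.1)/k = 236300 s = 65.64 h.

65.6 h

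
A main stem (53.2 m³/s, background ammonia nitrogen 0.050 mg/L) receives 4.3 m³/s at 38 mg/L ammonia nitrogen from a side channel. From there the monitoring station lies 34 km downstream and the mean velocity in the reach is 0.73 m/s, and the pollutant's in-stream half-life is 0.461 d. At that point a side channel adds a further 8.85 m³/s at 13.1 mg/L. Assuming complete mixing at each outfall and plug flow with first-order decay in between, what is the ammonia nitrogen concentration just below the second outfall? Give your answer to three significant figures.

2.86 mg/L

Mass balance: C = (53.20·0.05000 + 4.300·38.00) / 57.50 = 166.1/57.50 = 2.888 mg/L; combined flow 57.50 m³/s.
Travel time t = 34·1000 / 0.73 = 46580 s = 12.94 h.
Half-life 0.461 d → k = ln 2 / 0.461 = 1.504 d⁻¹.
Applying C = C₀e^(−kt): 2.888 × 0.4446 = 1.284 mg/L.
At the second outfall, C = (57.50·1.284 + 8.850·13.10) / (57.50 + 8.850) = 2.860 mg/L.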